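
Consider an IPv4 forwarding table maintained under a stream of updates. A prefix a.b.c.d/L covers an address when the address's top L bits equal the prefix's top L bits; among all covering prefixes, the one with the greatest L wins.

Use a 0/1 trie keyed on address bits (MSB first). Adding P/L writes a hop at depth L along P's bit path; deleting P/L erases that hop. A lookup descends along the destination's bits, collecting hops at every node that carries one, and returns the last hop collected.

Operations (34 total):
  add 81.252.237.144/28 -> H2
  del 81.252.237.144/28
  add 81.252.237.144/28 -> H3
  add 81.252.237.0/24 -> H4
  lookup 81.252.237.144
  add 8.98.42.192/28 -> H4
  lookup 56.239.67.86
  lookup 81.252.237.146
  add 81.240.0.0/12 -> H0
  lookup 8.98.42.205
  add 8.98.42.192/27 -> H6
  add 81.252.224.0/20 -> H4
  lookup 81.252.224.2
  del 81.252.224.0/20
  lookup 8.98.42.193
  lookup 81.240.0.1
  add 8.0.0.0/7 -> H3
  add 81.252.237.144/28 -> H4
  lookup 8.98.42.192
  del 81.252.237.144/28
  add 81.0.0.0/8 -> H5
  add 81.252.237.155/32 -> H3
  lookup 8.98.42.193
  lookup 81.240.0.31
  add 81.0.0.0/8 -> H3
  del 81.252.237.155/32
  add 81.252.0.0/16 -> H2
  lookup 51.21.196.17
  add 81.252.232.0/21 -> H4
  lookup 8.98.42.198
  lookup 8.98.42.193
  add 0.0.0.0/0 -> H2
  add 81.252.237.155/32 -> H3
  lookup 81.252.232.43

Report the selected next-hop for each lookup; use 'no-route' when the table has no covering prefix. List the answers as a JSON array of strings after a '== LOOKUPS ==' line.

Apply in order:
  + 81.252.237.144/28 (H2) depth=28
  - 81.252.237.144/28 clear@28
  + 81.252.237.144/28 (H3) depth=28
  + 81.252.237.0/24 (H4) depth=24
  Q 81.252.237.144: descend 0101000111111100111011011001 ; hops seen [H4,H3] ; pick H3
  + 8.98.42.192/28 (H4) depth=28
  Q 56.239.67.86: descend 00 ; hops seen [∅] ; pick no-route
  Q 81.252.237.146: descend 0101000111111100111011011001 ; hops seen [H4,H3] ; pick H3
  + 81.240.0.0/12 (H0) depth=12
  Q 8.98.42.205: descend 0000100001100010001010101100 ; hops seen [H4] ; pick H4
  + 8.98.42.192/27 (H6) depth=27
  + 81.252.224.0/20 (H4) depth=20
  Q 81.252.224.2: descend 01010001111111001110 ; hops seen [H0,H4] ; pick H4
  - 81.252.224.0/20 clear@20
  Q 8.98.42.193: descend 0000100001100010001010101100 ; hops seen [H6,H4] ; pick H4
  Q 81.240.0.1: descend 010100011111 ; hops seen [H0] ; pick H0
  + 8.0.0.0/7 (H3) depth=7
  + 81.252.237.144/28 (H4) depth=28
  Q 8.98.42.192: descend 0000100001100010001010101100 ; hops seen [H3,H6,H4] ; pick H4
  - 81.252.237.144/28 clear@28
  + 81.0.0.0/8 (H5) depth=8
  + 81.252.237.155/32 (H3) depth=32
  Q 8.98.42.193: descend 0000100001100010001010101100 ; hops seen [H3,H6,H4] ; pick H4
  Q 81.240.0.31: descend 010100011111 ; hops seen [H5,H0] ; pick H0
  + 81.0.0.0/8 (H3) depth=8
  - 81.252.237.155/32 clear@32
  + 81.252.0.0/16 (H2) depth=16
  Q 51.21.196.17: descend 00 ; hops seen [∅] ; pick no-route
  + 81.252.232.0/21 (H4) depth=21
  Q 8.98.42.198: descend 0000100001100010001010101100 ; hops seen [H3,H6,H4] ; pick H4
  Q 8.98.42.193: descend 0000100001100010001010101100 ; hops seen [H3,H6,H4] ; pick H4
  + 0.0.0.0/0 (H2) depth=0
  + 81.252.237.155/32 (H3) depth=32
  Q 81.252.232.43: descend 010100011111110011101 ; hops seen [H2,H3,H0,H2,H4] ; pick H4

== LOOKUPS ==
["H3","no-route","H3","H4","H4","H4","H0","H4","H4","H0","no-route","H4","H4","H4"]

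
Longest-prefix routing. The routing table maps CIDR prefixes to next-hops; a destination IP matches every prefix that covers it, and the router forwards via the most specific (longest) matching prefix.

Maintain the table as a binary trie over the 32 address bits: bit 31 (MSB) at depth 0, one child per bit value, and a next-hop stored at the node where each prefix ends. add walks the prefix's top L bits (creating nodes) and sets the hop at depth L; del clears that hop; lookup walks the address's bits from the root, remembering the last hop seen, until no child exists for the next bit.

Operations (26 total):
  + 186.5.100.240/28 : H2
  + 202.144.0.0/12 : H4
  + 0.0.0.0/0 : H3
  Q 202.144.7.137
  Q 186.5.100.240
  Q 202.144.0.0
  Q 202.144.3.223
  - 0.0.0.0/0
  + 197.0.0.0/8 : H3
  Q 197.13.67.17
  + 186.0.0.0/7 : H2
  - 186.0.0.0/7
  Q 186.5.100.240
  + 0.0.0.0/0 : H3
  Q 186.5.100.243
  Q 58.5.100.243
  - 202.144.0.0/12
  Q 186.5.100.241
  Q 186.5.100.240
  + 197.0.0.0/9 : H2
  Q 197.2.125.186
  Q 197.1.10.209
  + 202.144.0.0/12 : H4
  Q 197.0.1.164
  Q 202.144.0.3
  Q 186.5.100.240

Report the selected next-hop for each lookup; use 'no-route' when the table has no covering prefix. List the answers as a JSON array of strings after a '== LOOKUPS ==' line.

Trace:
  + 186.5.100.240/28 (H2) depth=28
  + 202.144.0.0/12 (H4) depth=12
  + 0.0.0.0/0 (H3) depth=0
  Q 202.144.7.137: descend 110010101001 ; hops seen [H3,H4] ; pick H4
  Q 186.5.100.240: descend 1011101000000101011001001111 ; hops seen [H3,H2] ; pick H2
  Q 202.144.0.0: descend 110010101001 ; hops seen [H3,H4] ; pick H4
  Q 202.144.3.223: descend 110010101001 ; hops seen [H3,H4] ; pick H4
  - 0.0.0.0/0 clear@0
  + 197.0.0.0/8 (H3) depth=8
  Q 197.13.67.17: descend 11000101 ; hops seen [H3] ; pick H3
  + 186.0.0.0/7 (H2) depth=7
  - 186.0.0.0/7 clear@7
  Q 186.5.100.240: descend 1011101000000101011001001111 ; hops seen [H2] ; pick H2
  + 0.0.0.0/0 (H3) depth=0
  Q 186.5.100.243: descend 1011101000000101011001001111 ; hops seen [H3,H2] ; pick H2
  Q 58.5.100.243: descend ε ; hops seen [H3] ; pick H3
  - 202.144.0.0/12 clear@12
  Q 186.5.100.241: descend 1011101000000101011001001111 ; hops seen [H3,H2] ; pick H2
  Q 186.5.100.240: descend 1011101000000101011001001111 ; hops seen [H3,H2] ; pick H2
  + 197.0.0.0/9 (H2) depth=9
  Q 197.2.125.186: descend 110001010 ; hops seen [H3,H3,H2] ; pick H2
  Q 197.1.10.209: descend 110001010 ; hops seen [H3,H3,H2] ; pick H2
  + 202.144.0.0/12 (H4) depth=12
  Q 197.0.1.164: descend 110001010 ; hops seen [H3,H3,H2] ; pick H2
  Q 202.144.0.3: descend 110010101001 ; hops seen [H3,H4] ; pick H4
  Q 186.5.100.240: descend 1011101000000101011001001111 ; hops seen [H3,H2] ; pick H2

== LOOKUPS ==
["H4","H2","H4","H4","H3","H2","H2","H3","H2","H2","H2","H2","H2","H4","H2"]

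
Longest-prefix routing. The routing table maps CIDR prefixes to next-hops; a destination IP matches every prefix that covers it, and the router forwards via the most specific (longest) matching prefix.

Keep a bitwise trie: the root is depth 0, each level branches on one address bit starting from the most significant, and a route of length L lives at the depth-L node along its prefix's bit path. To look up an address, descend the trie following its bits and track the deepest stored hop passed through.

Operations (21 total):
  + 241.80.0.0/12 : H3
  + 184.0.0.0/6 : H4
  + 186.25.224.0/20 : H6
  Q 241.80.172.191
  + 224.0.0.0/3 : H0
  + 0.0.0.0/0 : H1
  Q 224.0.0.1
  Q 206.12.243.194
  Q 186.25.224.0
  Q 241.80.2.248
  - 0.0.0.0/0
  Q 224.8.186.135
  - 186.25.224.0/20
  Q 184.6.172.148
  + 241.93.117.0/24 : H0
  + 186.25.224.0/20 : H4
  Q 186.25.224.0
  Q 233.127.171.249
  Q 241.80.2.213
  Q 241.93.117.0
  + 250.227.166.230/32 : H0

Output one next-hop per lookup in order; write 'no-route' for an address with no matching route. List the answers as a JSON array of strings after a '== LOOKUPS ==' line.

Apply in order:
  add 241.80.0.0/12 -> H3 at depth 12
  add 184.0.0.0/6 -> H4 at depth 6
  add 186.25.224.0/20 -> H6 at depth 20
  ? 241.80.172.191  path d0:-→d1:-→d2:-→d3:-→d4:-→d5:-→d6:-→d7:-→d8:-→d9:-→d10:-→d11:-→d12:H3  best=H3
  add 224.0.0.0/3 -> H0 at depth 3
  add 0.0.0.0/0 -> H1 at depth 0
  ? 224.0.0.1  path d0:H1→d1:-→d2:-→d3:H0  best=H0
  ? 206.12.243.194  path d0:H1→d1:-→d2:-  best=H1
  ? 186.25.224.0  path d0:H1→d1:-→d2:-→d3:-→d4:-→d5:-→d6:H4→d7:-→d8:-→d9:-→d10:-→d11:-→d12:-→d13:-→d14:-→d15:-→d16:-→d17:-→d18:-→d19:-→d20:H6  best=H6
  ? 241.80.2.248  path d0:H1→d1:-→d2:-→d3:H0→d4:-→d5:-→d6:-→d7:-→d8:-→d9:-→d10:-→d11:-→d12:H3  best=H3
  del 0.0.0.0/0 (clear depth 0)
  ? 224.8.186.135  path d0:-→d1:-→d2:-→d3:H0  best=H0
  del 186.25.224.0/20 (clear depth 20)
  ? 184.6.172.148  path d0:-→d1:-→d2:-→d3:-→d4:-→d5:-→d6:H4  best=H4
  add 241.93.117.0/24 -> H0 at depth 24
  add 186.25.224.0/20 -> H4 at depth 20
  ? 186.25.224.0  path d0:-→d1:-→d2:-→d3:-→d4:-→d5:-→d6:H4→d7:-→d8:-→d9:-→d10:-→d11:-→d12:-→d13:-→d14:-→d15:-→d16:-→d17:-→d18:-→d19:-→d20:H4  best=H4
  ? 233.127.171.249  path d0:-→d1:-→d2:-→d3:H0  best=H0
  ? 241.80.2.213  path d0:-→d1:-→d2:-→d3:H0→d4:-→d5:-→d6:-→d7:-→d8:-→d9:-→d10:-→d11:-→d12:H3  best=H3
  ? 241.93.117.0  path d0:-→d1:-→d2:-→d3:H0→d4:-→d5:-→d6:-→d7:-→d8:-→d9:-→d10:-→d11:-→d12:H3→d13:-→d14:-→d15:-→d16:-→d17:-→d18:-→d19:-→d20:-→d21:-→d22:-→d23:-→d24:H0  best=H0
  add 250.227.166.230/32 -> H0 at depth 32

== LOOKUPS ==
["H3","H0","H1","H6","H3","H0","H4","H4","H0","H3","H0"]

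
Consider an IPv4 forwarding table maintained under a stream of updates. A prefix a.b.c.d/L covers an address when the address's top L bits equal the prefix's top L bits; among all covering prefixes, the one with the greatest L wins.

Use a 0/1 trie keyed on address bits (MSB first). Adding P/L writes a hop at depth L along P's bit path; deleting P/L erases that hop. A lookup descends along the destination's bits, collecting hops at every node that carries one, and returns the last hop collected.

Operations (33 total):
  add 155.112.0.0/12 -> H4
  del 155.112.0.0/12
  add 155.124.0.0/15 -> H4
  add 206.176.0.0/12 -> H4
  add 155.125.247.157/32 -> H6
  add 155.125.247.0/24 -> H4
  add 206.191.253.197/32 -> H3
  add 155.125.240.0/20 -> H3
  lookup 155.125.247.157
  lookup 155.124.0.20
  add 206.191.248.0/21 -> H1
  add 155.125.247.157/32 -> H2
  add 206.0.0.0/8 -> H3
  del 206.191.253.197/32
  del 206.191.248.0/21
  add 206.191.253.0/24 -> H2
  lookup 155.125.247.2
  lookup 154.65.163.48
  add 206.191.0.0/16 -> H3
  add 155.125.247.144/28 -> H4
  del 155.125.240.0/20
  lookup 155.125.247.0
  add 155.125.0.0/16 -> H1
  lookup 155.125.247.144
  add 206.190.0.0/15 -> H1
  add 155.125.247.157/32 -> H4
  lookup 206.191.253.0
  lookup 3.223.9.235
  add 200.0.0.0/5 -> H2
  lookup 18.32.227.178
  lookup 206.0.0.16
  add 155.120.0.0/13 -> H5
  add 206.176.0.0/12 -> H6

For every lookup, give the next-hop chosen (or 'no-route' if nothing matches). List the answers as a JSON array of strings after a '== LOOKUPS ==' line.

Process each operation:
  + 155.112.0.0/12 (H4) depth=12
  - 155.112.0.0/12 clear@12
  + 155.124.0.0/15 (H4) depth=15
  + 206.176.0.0/12 (H4) depth=12
  + 155.125.247.157/32 (H6) depth=32
  + 155.125.247.0/24 (H4) depth=24
  + 206.191.253.197/32 (H3) depth=32
  + 155.125.240.0/20 (H3) depth=20
  Q 155.125.247.157: descend 10011011011111011111011110011101 ; hops seen [H4,H3,H4,H6] ; pick H6
  Q 155.124.0.20: descend 100110110111110 ; hops seen [H4] ; pick H4
  + 206.191.248.0/21 (H1) depth=21
  + 155.125.247.157/32 (H2) depth=32
  + 206.0.0.0/8 (H3) depth=8
  - 206.191.253.197/32 clear@32
  - 206.191.248.0/21 clear@21
  + 206.191.253.0/24 (H2) depth=24
  Q 155.125.247.2: descend 100110110111110111110111 ; hops seen [H4,H3,H4] ; pick H4
  Q 154.65.163.48: descend 1001101 ; hops seen [∅] ; pick no-route
  + 206.191.0.0/16 (H3) depth=16
  + 155.125.247.144/28 (H4) depth=28
  - 155.125.240.0/20 clear@20
  Q 155.125.247.0: descend 100110110111110111110111 ; hops seen [H4,H4] ; pick H4
  + 155.125.0.0/16 (H1) depth=16
  Q 155.125.247.144: descend 1001101101111101111101111001 ; hops seen [H4,H1,H4,H4] ; pick H4
  + 206.190.0.0/15 (H1) depth=15
  + 155.125.247.157/32 (H4) depth=32
  Q 206.191.253.0: descend 110011101011111111111101 ; hops seen [H3,H4,H1,H3,H2] ; pick H2
  Q 3.223.9.235: descend ε ; hops seen [∅] ; pick no-route
  + 200.0.0.0/5 (H2) depth=5
  Q 18.32.227.178: descend ε ; hops seen [∅] ; pick no-route
  Q 206.0.0.16: descend 11001110 ; hops seen [H2,H3] ; pick H3
  + 155.120.0.0/13 (H5) depth=13
  + 206.176.0.0/12 (H6) depth=12

== LOOKUPS ==
["H6","H4","H4","no-route","H4","H4","H2","no-route","no-route","H3"]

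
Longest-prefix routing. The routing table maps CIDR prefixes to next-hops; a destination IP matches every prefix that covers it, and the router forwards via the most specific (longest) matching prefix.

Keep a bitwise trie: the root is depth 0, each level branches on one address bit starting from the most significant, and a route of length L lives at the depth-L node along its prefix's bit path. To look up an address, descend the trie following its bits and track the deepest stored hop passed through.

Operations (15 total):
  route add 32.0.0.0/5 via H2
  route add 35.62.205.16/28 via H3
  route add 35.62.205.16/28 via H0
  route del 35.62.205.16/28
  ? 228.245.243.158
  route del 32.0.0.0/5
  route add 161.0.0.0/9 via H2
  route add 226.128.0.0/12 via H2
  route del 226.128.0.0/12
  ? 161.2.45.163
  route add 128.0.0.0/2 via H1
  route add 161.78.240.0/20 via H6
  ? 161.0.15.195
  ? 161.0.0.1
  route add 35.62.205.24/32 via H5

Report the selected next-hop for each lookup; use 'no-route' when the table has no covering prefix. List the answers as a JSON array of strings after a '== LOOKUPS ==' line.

Apply in order:
  + 32.0.0.0/5 (H2) depth=5
  + 35.62.205.16/28 (H3) depth=28
  + 35.62.205.16/28 (H0) depth=28
  - 35.62.205.16/28 clear@28
  lookup 228.245.243.158: bits ε walk d0:- -> no-route
  - 32.0.0.0/5 clear@5
  + 161.0.0.0/9 (H2) depth=9
  + 226.128.0.0/12 (H2) depth=12
  - 226.128.0.0/12 clear@12
  lookup 161.2.45.163: bits 101000010 walk d0:-→d1:-→d2:-→d3:-→d4:-→d5:-→d6:-→d7:-→d8:-→d9:H2 -> H2
  + 128.0.0.0/2 (H1) depth=2
  + 161.78.240.0/20 (H6) depth=20
  lookup 161.0.15.195: bits 101000010 walk d0:-→d1:-→d2:H1→d3:-→d4:-→d5:-→d6:-→d7:-→d8:-→d9:H2 -> H2
  lookup 161.0.0.1: bits 101000010 walk d0:-→d1:-→d2:H1→d3:-→d4:-→d5:-→d6:-→d7:-→d8:-→d9:H2 -> H2
  + 35.62.205.24/32 (H5) depth=32

== LOOKUPS ==
["no-route","H2","H2","H2"]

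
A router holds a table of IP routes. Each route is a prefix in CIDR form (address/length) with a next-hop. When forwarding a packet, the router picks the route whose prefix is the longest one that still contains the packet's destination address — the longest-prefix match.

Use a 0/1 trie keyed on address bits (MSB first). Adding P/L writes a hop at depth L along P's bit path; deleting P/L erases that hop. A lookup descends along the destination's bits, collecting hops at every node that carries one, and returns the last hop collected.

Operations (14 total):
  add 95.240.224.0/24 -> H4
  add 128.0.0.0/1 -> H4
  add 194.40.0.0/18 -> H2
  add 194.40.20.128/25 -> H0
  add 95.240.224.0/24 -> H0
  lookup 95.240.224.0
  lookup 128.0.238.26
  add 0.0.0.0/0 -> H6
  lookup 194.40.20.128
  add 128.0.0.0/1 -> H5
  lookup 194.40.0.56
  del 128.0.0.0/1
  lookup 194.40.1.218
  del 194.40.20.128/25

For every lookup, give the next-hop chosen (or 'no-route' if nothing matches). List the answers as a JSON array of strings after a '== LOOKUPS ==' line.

Apply in order:
  add 95.240.224.0/24 -> H4 at depth 24
  add 128.0.0.0/1 -> H4 at depth 1
  add 194.40.0.0/18 -> H2 at depth 18
  add 194.40.20.128/25 -> H0 at depth 25
  add 95.240.224.0/24 -> H0 at depth 24
  Q 95.240.224.0: descend 010111111111000011100000 ; hops seen [H0] ; pick H0
  Q 128.0.238.26: descend 1 ; hops seen [H4] ; pick H4
  add 0.0.0.0/0 -> H6 at depth 0
  Q 194.40.20.128: descend 1100001000101000000101001 ; hops seen [H6,H4,H2,H0] ; pick H0
  add 128.0.0.0/1 -> H5 at depth 1
  Q 194.40.0.56: descend 1100001000101000000 ; hops seen [H6,H5,H2] ; pick H2
  - 128.0.0.0/1 clear@1
  Q 194.40.1.218: descend 1100001000101000000 ; hops seen [H6,H2] ; pick H2
  - 194.40.20.128/25 clear@25

== LOOKUPS ==
["H0","H4","H0","H2","H2"]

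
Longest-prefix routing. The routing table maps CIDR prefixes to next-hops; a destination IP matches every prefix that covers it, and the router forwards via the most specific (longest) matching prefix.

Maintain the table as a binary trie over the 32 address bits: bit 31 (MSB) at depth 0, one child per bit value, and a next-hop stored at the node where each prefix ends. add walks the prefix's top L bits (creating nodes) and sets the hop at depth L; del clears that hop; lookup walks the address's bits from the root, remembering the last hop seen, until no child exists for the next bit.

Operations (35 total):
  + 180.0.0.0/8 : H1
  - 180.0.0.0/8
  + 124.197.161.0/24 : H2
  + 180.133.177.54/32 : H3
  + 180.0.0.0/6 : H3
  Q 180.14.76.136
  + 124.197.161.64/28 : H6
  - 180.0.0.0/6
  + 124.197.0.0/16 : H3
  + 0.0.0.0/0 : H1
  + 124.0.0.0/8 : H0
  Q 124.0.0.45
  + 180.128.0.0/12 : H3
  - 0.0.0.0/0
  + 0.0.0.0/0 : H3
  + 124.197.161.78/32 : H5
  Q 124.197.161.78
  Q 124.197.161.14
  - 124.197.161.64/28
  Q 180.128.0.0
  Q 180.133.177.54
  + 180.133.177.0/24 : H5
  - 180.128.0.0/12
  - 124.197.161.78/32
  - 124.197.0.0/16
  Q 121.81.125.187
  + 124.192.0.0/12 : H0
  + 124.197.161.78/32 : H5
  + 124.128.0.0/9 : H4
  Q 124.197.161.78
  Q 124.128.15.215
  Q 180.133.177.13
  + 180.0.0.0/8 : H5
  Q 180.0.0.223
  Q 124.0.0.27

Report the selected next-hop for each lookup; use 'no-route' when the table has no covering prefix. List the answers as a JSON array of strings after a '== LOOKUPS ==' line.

Process each operation:
  add 180.0.0.0/8 -> H1 at depth 8
  - 180.0.0.0/8 clear@8
  add 124.197.161.0/24 -> H2 at depth 24
  add 180.133.177.54/32 -> H3 at depth 32
  add 180.0.0.0/6 -> H3 at depth 6
  ? 180.14.76.136  path d0:-→d1:-→d2:-→d3:-→d4:-→d5:-→d6:H3→d7:-→d8:-  best=H3
  add 124.197.161.64/28 -> H6 at depth 28
  - 180.0.0.0/6 clear@6
  add 124.197.0.0/16 -> H3 at depth 16
  add 0.0.0.0/0 -> H1 at depth 0
  add 124.0.0.0/8 -> H0 at depth 8
  ? 124.0.0.45  path d0:H1→d1:-→d2:-→d3:-→d4:-→d5:-→d6:-→d7:-→d8:H0  best=H0
  add 180.128.0.0/12 -> H3 at depth 12
  - 0.0.0.0/0 clear@0
  add 0.0.0.0/0 -> H3 at depth 0
  add 124.197.161.78/32 -> H5 at depth 32
  ? 124.197.161.78  path d0:H3→d1:-→d2:-→d3:-→d4:-→d5:-→d6:-→d7:-→d8:H0→d9:-→d10:-→d11:-→d12:-→d13:-→d14:-→d15:-→d16:H3→d17:-→d18:-→d19:-→d20:-→d21:-→d22:-→d23:-→d24:H2→d25:-→d26:-→d27:-→d28:H6→d29:-→d30:-→d31:-→d32:H5  best=H5
  ? 124.197.161.14  path d0:H3→d1:-→d2:-→d3:-→d4:-→d5:-→d6:-→d7:-→d8:H0→d9:-→d10:-→d11:-→d12:-→d13:-→d14:-→d15:-→d16:H3→d17:-→d18:-→d19:-→d20:-→d21:-→d22:-→d23:-→d24:H2→d25:-  best=H2
  - 124.197.161.64/28 clear@28
  ? 180.128.0.0  path d0:H3→d1:-→d2:-→d3:-→d4:-→d5:-→d6:-→d7:-→d8:-→d9:-→d10:-→d11:-→d12:H3→d13:-  best=H3
  ? 180.133.177.54  path d0:H3→d1:-→d2:-→d3:-→d4:-→d5:-→d6:-→d7:-→d8:-→d9:-→d10:-→d11:-→d12:H3→d13:-→d14:-→d15:-→d16:-→d17:-→d18:-→d19:-→d20:-→d21:-→d22:-→d23:-→d24:-→d25:-→d26:-→d27:-→d28:-→d29:-→d30:-→d31:-→d32:H3  best=H3
  add 180.133.177.0/24 -> H5 at depth 24
  - 180.128.0.0/12 clear@12
  - 124.197.161.78/32 clear@32
  - 124.197.0.0/16 clear@16
  ? 121.81.125.187  path d0:H3→d1:-→d2:-→d3:-→d4:-→d5:-  best=H3
  add 124.192.0.0/12 -> H0 at depth 12
  add 124.197.161.78/32 -> H5 at depth 32
  add 124.128.0.0/9 -> H4 at depth 9
  ? 124.197.161.78  path d0:H3→d1:-→d2:-→d3:-→d4:-→d5:-→d6:-→d7:-→d8:H0→d9:H4→d10:-→d11:-→d12:H0→d13:-→d14:-→d15:-→d16:-→d17:-→d18:-→d19:-→d20:-→d21:-→d22:-→d23:-→d24:H2→d25:-→d26:-→d27:-→d28:-→d29:-→d30:-→d31:-→d32:H5  best=H5
  ? 124.128.15.215  path d0:H3→d1:-→d2:-→d3:-→d4:-→d5:-→d6:-→d7:-→d8:H0→d9:H4  best=H4
  ? 180.133.177.13  path d0:H3→d1:-→d2:-→d3:-→d4:-→d5:-→d6:-→d7:-→d8:-→d9:-→d10:-→d11:-→d12:-→d13:-→d14:-→d15:-→d16:-→d17:-→d18:-→d19:-→d20:-→d21:-→d22:-→d23:-→d24:H5→d25:-→d26:-  best=H5
  add 180.0.0.0/8 -> H5 at depth 8
  ? 180.0.0.223  path d0:H3→d1:-→d2:-→d3:-→d4:-→d5:-→d6:-→d7:-→d8:H5  best=H5
  ? 124.0.0.27  path d0:H3→d1:-→d2:-→d3:-→d4:-→d5:-→d6:-→d7:-→d8:H0  best=H0

== LOOKUPS ==
["H3","H0","H5","H2","H3","H3","H3","H5","H4","H5","H5","H0"]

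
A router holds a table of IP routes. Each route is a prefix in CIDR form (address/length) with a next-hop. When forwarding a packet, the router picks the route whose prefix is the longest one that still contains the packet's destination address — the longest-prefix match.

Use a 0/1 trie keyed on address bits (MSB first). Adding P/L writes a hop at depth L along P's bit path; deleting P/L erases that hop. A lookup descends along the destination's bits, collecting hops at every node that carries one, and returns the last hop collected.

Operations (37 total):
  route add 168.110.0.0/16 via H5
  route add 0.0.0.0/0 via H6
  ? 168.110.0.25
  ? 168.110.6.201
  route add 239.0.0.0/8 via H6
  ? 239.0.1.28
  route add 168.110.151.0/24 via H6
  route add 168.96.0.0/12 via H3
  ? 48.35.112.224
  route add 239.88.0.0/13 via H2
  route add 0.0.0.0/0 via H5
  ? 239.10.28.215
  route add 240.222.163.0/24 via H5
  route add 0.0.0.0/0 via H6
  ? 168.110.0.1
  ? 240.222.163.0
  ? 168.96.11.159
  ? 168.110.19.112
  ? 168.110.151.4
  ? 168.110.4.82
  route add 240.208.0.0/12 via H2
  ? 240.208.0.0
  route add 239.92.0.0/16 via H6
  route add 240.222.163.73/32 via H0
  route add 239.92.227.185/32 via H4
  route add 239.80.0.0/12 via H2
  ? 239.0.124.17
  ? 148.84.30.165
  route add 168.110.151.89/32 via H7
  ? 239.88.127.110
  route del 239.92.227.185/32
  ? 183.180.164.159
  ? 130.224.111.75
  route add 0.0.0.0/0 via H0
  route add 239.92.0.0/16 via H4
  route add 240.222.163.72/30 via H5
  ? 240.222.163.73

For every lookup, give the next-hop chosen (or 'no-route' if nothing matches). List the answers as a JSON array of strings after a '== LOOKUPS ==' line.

Apply in order:
  + 168.110.0.0/16 (H5) depth=16
  + 0.0.0.0/0 (H6) depth=0
  lookup 168.110.0.25: bits 1010100001101110 walk d0:H6→d1:-→d2:-→d3:-→d4:-→d5:-→d6:-→d7:-→d8:-→d9:-→d10:-→d11:-→d12:-→d13:-→d14:-→d15:-→d16:H5 -> H5
  lookup 168.110.6.201: bits 1010100001101110 walk d0:H6→d1:-→d2:-→d3:-→d4:-→d5:-→d6:-→d7:-→d8:-→d9:-→d10:-→d11:-→d12:-→d13:-→d14:-→d15:-→d16:H5 -> H5
  + 239.0.0.0/8 (H6) depth=8
  lookup 239.0.1.28: bits 11101111 walk d0:H6→d1:-→d2:-→d3:-→d4:-→d5:-→d6:-→d7:-→d8:H6 -> H6
  + 168.110.151.0/24 (H6) depth=24
  + 168.96.0.0/12 (H3) depth=12
  lookup 48.35.112.224: bits ε walk d0:H6 -> H6
  + 239.88.0.0/13 (H2) depth=13
  + 0.0.0.0/0 (H5) depth=0
  lookup 239.10.28.215: bits 111011110 walk d0:H5→d1:-→d2:-→d3:-→d4:-→d5:-→d6:-→d7:-→d8:H6→d9:- -> H6
  + 240.222.163.0/24 (H5) depth=24
  + 0.0.0.0/0 (H6) depth=0
  lookup 168.110.0.1: bits 1010100001101110 walk d0:H6→d1:-→d2:-→d3:-→d4:-→d5:-→d6:-→d7:-→d8:-→d9:-→d10:-→d11:-→d12:H3→d13:-→d14:-→d15:-→d16:H5 -> H5
  lookup 240.222.163.0: bits 111100001101111010100011 walk d0:H6→d1:-→d2:-→d3:-→d4:-→d5:-→d6:-→d7:-→d8:-→d9:-→d10:-→d11:-→d12:-→d13:-→d14:-→d15:-→d16:-→d17:-→d18:-→d19:-→d20:-→d21:-→d22:-→d23:-→d24:H5 -> H5
  lookup 168.96.11.159: bits 101010000110 walk d0:H6→d1:-→d2:-→d3:-→d4:-→d5:-→d6:-→d7:-→d8:-→d9:-→d10:-→d11:-→d12:H3 -> H3
  lookup 168.110.19.112: bits 1010100001101110 walk d0:H6→d1:-→d2:-→d3:-→d4:-→d5:-→d6:-→d7:-→d8:-→d9:-→d10:-→d11:-→d12:H3→d13:-→d14:-→d15:-→d16:H5 -> H5
  lookup 168.110.151.4: bits 101010000110111010010111 walk d0:H6→d1:-→d2:-→d3:-→d4:-→d5:-→d6:-→d7:-→d8:-→d9:-→d10:-→d11:-→d12:H3→d13:-→d14:-→d15:-→d16:H5→d17:-→d18:-→d19:-→d20:-→d21:-→d22:-→d23:-→d24:H6 -> H6
  lookup 168.110.4.82: bits 1010100001101110 walk d0:H6→d1:-→d2:-→d3:-→d4:-→d5:-→d6:-→d7:-→d8:-→d9:-→d10:-→d11:-→d12:H3→d13:-→d14:-→d15:-→d16:H5 -> H5
  + 240.208.0.0/12 (H2) depth=12
  lookup 240.208.0.0: bits 111100001101 walk d0:H6→d1:-→d2:-→d3:-→d4:-→d5:-→d6:-→d7:-→d8:-→d9:-→d10:-→d11:-→d12:H2 -> H2
  + 239.92.0.0/16 (H6) depth=16
  + 240.222.163.73/32 (H0) depth=32
  + 239.92.227.185/32 (H4) depth=32
  + 239.80.0.0/12 (H2) depth=12
  lookup 239.0.124.17: bits 111011110 walk d0:H6→d1:-→d2:-→d3:-→d4:-→d5:-→d6:-→d7:-→d8:H6→d9:- -> H6
  lookup 148.84.30.165: bits 10 walk d0:H6→d1:-→d2:- -> H6
  + 168.110.151.89/32 (H7) depth=32
  lookup 239.88.127.110: bits 1110111101011 walk d0:H6→d1:-→d2:-→d3:-→d4:-→d5:-→d6:-→d7:-→d8:H6→d9:-→d10:-→d11:-→d12:H2→d13:H2 -> H2
  - 239.92.227.185/32 clear@32
  lookup 183.180.164.159: bits 101 walk d0:H6→d1:-→d2:-→d3:- -> H6
  lookup 130.224.111.75: bits 10 walk d0:H6→d1:-→d2:- -> H6
  + 0.0.0.0/0 (H0) depth=0
  + 239.92.0.0/16 (H4) depth=16
  + 240.222.163.72/30 (H5) depth=30
  lookup 240.222.163.73: bits 11110000110111101010001101001001 walk d0:H0→d1:-→d2:-→d3:-→d4:-→d5:-→d6:-→d7:-→d8:-→d9:-→d10:-→d11:-→d12:H2→d13:-→d14:-→d15:-→d16:-→d17:-→d18:-→d19:-→d20:-→d21:-→d22:-→d23:-→d24:H5→d25:-→d26:-→d27:-→d28:-→d29:-→d30:H5→d31:-→d32:H0 -> H0

== LOOKUPS ==
["H5","H5","H6","H6","H6","H5","H5","H3","H5","H6","H5","H2","H6","H6","H2","H6","H6","H0"]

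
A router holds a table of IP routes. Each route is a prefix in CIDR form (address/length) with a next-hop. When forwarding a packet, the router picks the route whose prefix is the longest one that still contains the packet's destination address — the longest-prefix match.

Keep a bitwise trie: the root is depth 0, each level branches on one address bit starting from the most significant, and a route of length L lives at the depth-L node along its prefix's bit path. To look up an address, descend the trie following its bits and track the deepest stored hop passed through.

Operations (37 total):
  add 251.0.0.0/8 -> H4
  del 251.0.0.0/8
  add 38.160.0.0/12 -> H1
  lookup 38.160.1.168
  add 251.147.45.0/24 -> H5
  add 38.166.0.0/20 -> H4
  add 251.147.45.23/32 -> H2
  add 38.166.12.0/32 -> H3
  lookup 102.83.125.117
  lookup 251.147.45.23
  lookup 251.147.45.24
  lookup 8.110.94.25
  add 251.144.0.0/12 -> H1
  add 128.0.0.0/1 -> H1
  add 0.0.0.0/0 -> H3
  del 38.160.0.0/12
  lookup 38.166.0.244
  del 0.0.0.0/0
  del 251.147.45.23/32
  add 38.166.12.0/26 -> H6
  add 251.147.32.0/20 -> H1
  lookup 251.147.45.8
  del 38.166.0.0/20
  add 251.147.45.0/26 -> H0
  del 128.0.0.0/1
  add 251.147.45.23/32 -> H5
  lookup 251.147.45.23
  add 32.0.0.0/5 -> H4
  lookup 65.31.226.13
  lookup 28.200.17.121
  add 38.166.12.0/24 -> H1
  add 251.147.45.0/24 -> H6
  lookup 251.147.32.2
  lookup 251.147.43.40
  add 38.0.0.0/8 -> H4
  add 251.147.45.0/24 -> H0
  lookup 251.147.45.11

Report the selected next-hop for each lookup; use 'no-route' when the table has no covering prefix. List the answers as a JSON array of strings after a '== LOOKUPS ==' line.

Trace:
  + 251.0.0.0/8 (H4) depth=8
  del 251.0.0.0/8 (clear depth 8)
  + 38.160.0.0/12 (H1) depth=12
  lookup 38.160.1.168: bits 001001101010 walk d0:-→d1:-→d2:-→d3:-→d4:-→d5:-→d6:-→d7:-→d8:-→d9:-→d10:-→d11:-→d12:H1 -> H1
  + 251.147.45.0/24 (H5) depth=24
  + 38.166.0.0/20 (H4) depth=20
  + 251.147.45.23/32 (H2) depth=32
  + 38.166.12.0/32 (H3) depth=32
  lookup 102.83.125.117: bits 0 walk d0:-→d1:- -> no-route
  lookup 251.147.45.23: bits 11111011100100110010110100010111 walk d0:-→d1:-→d2:-→d3:-→d4:-→d5:-→d6:-→d7:-→d8:-→d9:-→d10:-→d11:-→d12:-→d13:-→d14:-→d15:-→d16:-→d17:-→d18:-→d19:-→d20:-→d21:-→d22:-→d23:-→d24:H5→d25:-→d26:-→d27:-→d28:-→d29:-→d30:-→d31:-→d32:H2 -> H2
  lookup 251.147.45.24: bits 1111101110010011001011010001 walk d0:-→d1:-→d2:-→d3:-→d4:-→d5:-→d6:-→d7:-→d8:-→d9:-→d10:-→d11:-→d12:-→d13:-→d14:-→d15:-→d16:-→d17:-→d18:-→d19:-→d20:-→d21:-→d22:-→d23:-→d24:H5→d25:-→d26:-→d27:-→d28:- -> H5
  lookup 8.110.94.25: bits 00 walk d0:-→d1:-→d2:- -> no-route
  + 251.144.0.0/12 (H1) depth=12
  + 128.0.0.0/1 (H1) depth=1
  + 0.0.0.0/0 (H3) depth=0
  del 38.160.0.0/12 (clear depth 12)
  lookup 38.166.0.244: bits 00100110101001100000 walk d0:H3→d1:-→d2:-→d3:-→d4:-→d5:-→d6:-→d7:-→d8:-→d9:-→d10:-→d11:-→d12:-→d13:-→d14:-→d15:-→d16:-→d17:-→d18:-→d19:-→d20:H4 -> H4
  del 0.0.0.0/0 (clear depth 0)
  del 251.147.45.23/32 (clear depth 32)
  + 38.166.12.0/26 (H6) depth=26
  + 251.147.32.0/20 (H1) depth=20
  lookup 251.147.45.8: bits 111110111001001100101101000 walk d0:-→d1:H1→d2:-→d3:-→d4:-→d5:-→d6:-→d7:-→d8:-→d9:-→d10:-→d11:-→d12:H1→d13:-→d14:-→d15:-→d16:-→d17:-→d18:-→d19:-→d20:H1→d21:-→d22:-→d23:-→d24:H5→d25:-→d26:-→d27:- -> H5
  del 38.166.0.0/20 (clear depth 20)
  + 251.147.45.0/26 (H0) depth=26
  del 128.0.0.0/1 (clear depth 1)
  + 251.147.45.23/32 (H5) depth=32
  lookup 251.147.45.23: bits 11111011100100110010110100010111 walk d0:-→d1:-→d2:-→d3:-→d4:-→d5:-→d6:-→d7:-→d8:-→d9:-→d10:-→d11:-→d12:H1→d13:-→d14:-→d15:-→d16:-→d17:-→d18:-→d19:-→d20:H1→d21:-→d22:-→d23:-→d24:H5→d25:-→d26:H0→d27:-→d28:-→d29:-→d30:-→d31:-→d32:H5 -> H5
  + 32.0.0.0/5 (H4) depth=5
  lookup 65.31.226.13: bits 0 walk d0:-→d1:- -> no-route
  lookup 28.200.17.121: bits 00 walk d0:-→d1:-→d2:- -> no-route
  + 38.166.12.0/24 (H1) depth=24
  + 251.147.45.0/24 (H6) depth=24
  lookup 251.147.32.2: bits 11111011100100110010 walk d0:-→d1:-→d2:-→d3:-→d4:-→d5:-→d6:-→d7:-→d8:-→d9:-→d10:-→d11:-→d12:H1→d13:-→d14:-→d15:-→d16:-→d17:-→d18:-→d19:-→d20:H1 -> H1
  lookup 251.147.43.40: bits 111110111001001100101 walk d0:-→d1:-→d2:-→d3:-→d4:-→d5:-→d6:-→d7:-→d8:-→d9:-→d10:-→d11:-→d12:H1→d13:-→d14:-→d15:-→d16:-→d17:-→d18:-→d19:-→d20:H1→d21:- -> H1
  + 38.0.0.0/8 (H4) depth=8
  + 251.147.45.0/24 (H0) depth=24
  lookup 251.147.45.11: bits 111110111001001100101101000 walk d0:-→d1:-→d2:-→d3:-→d4:-→d5:-→d6:-→d7:-→d8:-→d9:-→d10:-→d11:-→d12:H1→d13:-→d14:-→d15:-→d16:-→d17:-→d18:-→d19:-→d20:H1→d21:-→d22:-→d23:-→d24:H0→d25:-→d26:H0→d27:- -> H0

== LOOKUPS ==
["H1","no-route","H2","H5","no-route","H4","H5","H5","no-route","no-route","H1","H1","H0"]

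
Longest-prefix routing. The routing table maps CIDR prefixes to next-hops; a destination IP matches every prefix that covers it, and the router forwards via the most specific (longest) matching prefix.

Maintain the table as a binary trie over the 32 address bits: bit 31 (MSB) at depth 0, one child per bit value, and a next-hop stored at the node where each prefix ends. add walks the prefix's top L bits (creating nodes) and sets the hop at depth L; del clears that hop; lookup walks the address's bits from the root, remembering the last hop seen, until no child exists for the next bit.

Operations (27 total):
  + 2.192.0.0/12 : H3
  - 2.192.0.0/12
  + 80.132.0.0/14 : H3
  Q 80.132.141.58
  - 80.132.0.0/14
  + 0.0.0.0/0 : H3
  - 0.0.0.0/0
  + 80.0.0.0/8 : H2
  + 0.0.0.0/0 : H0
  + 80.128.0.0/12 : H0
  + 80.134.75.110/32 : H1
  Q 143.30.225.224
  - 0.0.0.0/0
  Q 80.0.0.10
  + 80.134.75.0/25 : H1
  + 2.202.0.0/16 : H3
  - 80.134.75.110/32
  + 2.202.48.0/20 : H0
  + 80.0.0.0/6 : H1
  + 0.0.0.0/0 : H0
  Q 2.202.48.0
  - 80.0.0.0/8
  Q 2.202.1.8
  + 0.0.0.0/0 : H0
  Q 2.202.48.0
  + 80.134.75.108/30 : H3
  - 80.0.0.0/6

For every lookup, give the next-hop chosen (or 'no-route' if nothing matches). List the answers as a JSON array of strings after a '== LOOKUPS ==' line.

Process each operation:
  add 2.192.0.0/12 -> H3 at depth 12
  del 2.192.0.0/12 (clear depth 12)
  add 80.132.0.0/14 -> H3 at depth 14
  lookup 80.132.141.58: bits 01010000100001 walk d0:-→d1:-→d2:-→d3:-→d4:-→d5:-→d6:-→d7:-→d8:-→d9:-→d10:-→d11:-→d12:-→d13:-→d14:H3 -> H3
  del 80.132.0.0/14 (clear depth 14)
  add 0.0.0.0/0 -> H3 at depth 0
  del 0.0.0.0/0 (clear depth 0)
  add 80.0.0.0/8 -> H2 at depth 8
  add 0.0.0.0/0 -> H0 at depth 0
  add 80.128.0.0/12 -> H0 at depth 12
  add 80.134.75.110/32 -> H1 at depth 32
  lookup 143.30.225.224: bits ε walk d0:H0 -> H0
  del 0.0.0.0/0 (clear depth 0)
  lookup 80.0.0.10: bits 01010000 walk d0:-→d1:-→d2:-→d3:-→d4:-→d5:-→d6:-→d7:-→d8:H2 -> H2
  add 80.134.75.0/25 -> H1 at depth 25
  add 2.202.0.0/16 -> H3 at depth 16
  del 80.134.75.110/32 (clear depth 32)
  add 2.202.48.0/20 -> H0 at depth 20
  add 80.0.0.0/6 -> H1 at depth 6
  add 0.0.0.0/0 -> H0 at depth 0
  lookup 2.202.48.0: bits 00000010110010100011 walk d0:H0→d1:-→d2:-→d3:-→d4:-→d5:-→d6:-→d7:-→d8:-→d9:-→d10:-→d11:-→d12:-→d13:-→d14:-→d15:-→d16:H3→d17:-→d18:-→d19:-→d20:H0 -> H0
  del 80.0.0.0/8 (clear depth 8)
  lookup 2.202.1.8: bits 000000101100101000 walk d0:H0→d1:-→d2:-→d3:-→d4:-→d5:-→d6:-→d7:-→d8:-→d9:-→d10:-→d11:-→d12:-→d13:-→d14:-→d15:-→d16:H3→d17:-→d18:- -> H3
  add 0.0.0.0/0 -> H0 at depth 0
  lookup 2.202.48.0: bits 00000010110010100011 walk d0:H0→d1:-→d2:-→d3:-→d4:-→d5:-→d6:-→d7:-→d8:-→d9:-→d10:-→d11:-→d12:-→d13:-→d14:-→d15:-→d16:H3→d17:-→d18:-→d19:-→d20:H0 -> H0
  add 80.134.75.108/30 -> H3 at depth 30
  del 80.0.0.0/6 (clear depth 6)

== LOOKUPS ==
["H3","H0","H2","H0","H3","H0"]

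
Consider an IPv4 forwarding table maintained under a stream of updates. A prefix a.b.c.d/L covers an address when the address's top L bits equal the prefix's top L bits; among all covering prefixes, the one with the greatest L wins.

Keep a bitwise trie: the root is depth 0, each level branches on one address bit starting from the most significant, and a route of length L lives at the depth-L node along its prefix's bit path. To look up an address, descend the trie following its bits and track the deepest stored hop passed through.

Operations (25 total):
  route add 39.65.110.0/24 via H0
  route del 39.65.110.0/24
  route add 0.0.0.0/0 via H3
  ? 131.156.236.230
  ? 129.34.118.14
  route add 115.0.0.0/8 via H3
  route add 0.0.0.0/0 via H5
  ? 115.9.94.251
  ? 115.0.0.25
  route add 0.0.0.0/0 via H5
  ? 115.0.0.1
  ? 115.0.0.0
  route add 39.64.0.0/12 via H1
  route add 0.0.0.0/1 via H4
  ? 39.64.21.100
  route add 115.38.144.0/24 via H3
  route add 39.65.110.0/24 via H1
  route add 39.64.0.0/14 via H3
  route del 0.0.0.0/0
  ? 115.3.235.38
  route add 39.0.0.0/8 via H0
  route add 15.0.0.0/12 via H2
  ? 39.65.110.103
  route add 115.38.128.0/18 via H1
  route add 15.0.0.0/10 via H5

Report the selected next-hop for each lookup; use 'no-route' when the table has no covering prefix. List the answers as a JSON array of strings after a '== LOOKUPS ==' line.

Trace:
  + 39.65.110.0/24 (H0) depth=24
  - 39.65.110.0/24 clear@24
  + 0.0.0.0/0 (H3) depth=0
  ? 131.156.236.230  path d0:H3  best=H3
  ? 129.34.118.14  path d0:H3  best=H3
  + 115.0.0.0/8 (H3) depth=8
  + 0.0.0.0/0 (H5) depth=0
  ? 115.9.94.251  path d0:H5→d1:-→d2:-→d3:-→d4:-→d5:-→d6:-→d7:-→d8:H3  best=H3
  ? 115.0.0.25  path d0:H5→d1:-→d2:-→d3:-→d4:-→d5:-→d6:-→d7:-→d8:H3  best=H3
  + 0.0.0.0/0 (H5) depth=0
  ? 115.0.0.1  path d0:H5→d1:-→d2:-→d3:-→d4:-→d5:-→d6:-→d7:-→d8:H3  best=H3
  ? 115.0.0.0  path d0:H5→d1:-→d2:-→d3:-→d4:-→d5:-→d6:-→d7:-→d8:H3  best=H3
  + 39.64.0.0/12 (H1) depth=12
  + 0.0.0.0/1 (H4) depth=1
  ? 39.64.21.100  path d0:H5→d1:H4→d2:-→d3:-→d4:-→d5:-→d6:-→d7:-→d8:-→d9:-→d10:-→d11:-→d12:H1→d13:-→d14:-→d15:-  best=H1
  + 115.38.144.0/24 (H3) depth=24
  + 39.65.110.0/24 (H1) depth=24
  + 39.64.0.0/14 (H3) depth=14
  - 0.0.0.0/0 clear@0
  ? 115.3.235.38  path d0:-→d1:H4→d2:-→d3:-→d4:-→d5:-→d6:-→d7:-→d8:H3→d9:-→d10:-  best=H3
  + 39.0.0.0/8 (H0) depth=8
  + 15.0.0.0/12 (H2) depth=12
  ? 39.65.110.103  path d0:-→d1:H4→d2:-→d3:-→d4:-→d5:-→d6:-→d7:-→d8:H0→d9:-→d10:-→d11:-→d12:H1→d13:-→d14:H3→d15:-→d16:-→d17:-→d18:-→d19:-→d20:-→d21:-→d22:-→d23:-→d24:H1  best=H1
  + 115.38.128.0/18 (H1) depth=18
  + 15.0.0.0/10 (H5) depth=10

== LOOKUPS ==
["H3","H3","H3","H3","H3","H3","H1","H3","H1"]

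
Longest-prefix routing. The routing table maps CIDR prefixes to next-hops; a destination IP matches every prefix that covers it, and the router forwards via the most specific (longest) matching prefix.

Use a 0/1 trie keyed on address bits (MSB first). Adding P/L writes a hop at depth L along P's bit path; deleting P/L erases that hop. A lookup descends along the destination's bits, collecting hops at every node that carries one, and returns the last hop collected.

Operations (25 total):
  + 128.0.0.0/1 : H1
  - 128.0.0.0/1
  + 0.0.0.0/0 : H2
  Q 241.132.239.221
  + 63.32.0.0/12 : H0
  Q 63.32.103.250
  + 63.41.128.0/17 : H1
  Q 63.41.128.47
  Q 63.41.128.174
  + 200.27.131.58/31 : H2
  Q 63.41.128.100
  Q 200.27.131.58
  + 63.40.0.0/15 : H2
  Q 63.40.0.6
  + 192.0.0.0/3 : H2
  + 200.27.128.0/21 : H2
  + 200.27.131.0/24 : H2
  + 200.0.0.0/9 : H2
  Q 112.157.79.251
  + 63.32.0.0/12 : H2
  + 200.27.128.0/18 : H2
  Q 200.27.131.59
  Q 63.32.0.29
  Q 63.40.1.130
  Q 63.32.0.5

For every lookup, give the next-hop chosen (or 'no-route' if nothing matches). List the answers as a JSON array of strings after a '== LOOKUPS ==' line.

Process each operation:
  add 128.0.0.0/1 -> H1 at depth 1
  - 128.0.0.0/1 clear@1
  add 0.0.0.0/0 -> H2 at depth 0
  Q 241.132.239.221: descend 1 ; hops seen [H2] ; pick H2
  add 63.32.0.0/12 -> H0 at depth 12
  Q 63.32.103.250: descend 001111110010 ; hops seen [H2,H0] ; pick H0
  add 63.41.128.0/17 -> H1 at depth 17
  Q 63.41.128.47: descend 00111111001010011 ; hops seen [H2,H0,H1] ; pick H1
  Q 63.41.128.174: descend 00111111001010011 ; hops seen [H2,H0,H1] ; pick H1
  add 200.27.131.58/31 -> H2 at depth 31
  Q 63.41.128.100: descend 00111111001010011 ; hops seen [H2,H0,H1] ; pick H1
  Q 200.27.131.58: descend 1100100000011011100000110011101 ; hops seen [H2,H2] ; pick H2
  add 63.40.0.0/15 -> H2 at depth 15
  Q 63.40.0.6: descend 001111110010100 ; hops seen [H2,H0,H2] ; pick H2
  add 192.0.0.0/3 -> H2 at depth 3
  add 200.27.128.0/21 -> H2 at depth 21
  add 200.27.131.0/24 -> H2 at depth 24
  add 200.0.0.0/9 -> H2 at depth 9
  Q 112.157.79.251: descend 0 ; hops seen [H2] ; pick H2
  add 63.32.0.0/12 -> H2 at depth 12
  add 200.27.128.0/18 -> H2 at depth 18
  Q 200.27.131.59: descend 1100100000011011100000110011101 ; hops seen [H2,H2,H2,H2,H2,H2,H2] ; pick H2
  Q 63.32.0.29: descend 001111110010 ; hops seen [H2,H2] ; pick H2
  Q 63.40.1.130: descend 001111110010100 ; hops seen [H2,H2,H2] ; pick H2
  Q 63.32.0.5: descend 001111110010 ; hops seen [H2,H2] ; pick H2

== LOOKUPS ==
["H2","H0","H1","H1","H1","H2","H2","H2","H2","H2","H2","H2"]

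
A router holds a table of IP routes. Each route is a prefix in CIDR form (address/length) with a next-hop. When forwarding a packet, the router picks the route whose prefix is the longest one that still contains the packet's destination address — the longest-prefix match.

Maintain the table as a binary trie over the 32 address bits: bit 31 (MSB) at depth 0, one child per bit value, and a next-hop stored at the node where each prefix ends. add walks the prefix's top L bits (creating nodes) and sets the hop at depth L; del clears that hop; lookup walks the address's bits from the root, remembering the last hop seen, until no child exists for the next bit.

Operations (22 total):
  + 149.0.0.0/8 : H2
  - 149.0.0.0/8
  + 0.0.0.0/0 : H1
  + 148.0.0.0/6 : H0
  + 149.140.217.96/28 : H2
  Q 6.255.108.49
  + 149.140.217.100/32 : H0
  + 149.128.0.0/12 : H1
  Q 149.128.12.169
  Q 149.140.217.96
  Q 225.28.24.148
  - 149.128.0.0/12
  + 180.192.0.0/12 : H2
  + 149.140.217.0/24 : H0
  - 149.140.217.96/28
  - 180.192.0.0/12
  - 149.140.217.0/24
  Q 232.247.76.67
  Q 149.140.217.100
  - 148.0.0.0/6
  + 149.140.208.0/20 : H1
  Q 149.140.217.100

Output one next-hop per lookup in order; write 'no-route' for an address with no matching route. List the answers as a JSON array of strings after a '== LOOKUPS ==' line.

Trace:
  add 149.0.0.0/8 -> H2 at depth 8
  del 149.0.0.0/8 (clear depth 8)
  add 0.0.0.0/0 -> H1 at depth 0
  add 148.0.0.0/6 -> H0 at depth 6
  add 149.140.217.96/28 -> H2 at depth 28
  ? 6.255.108.49  path d0:H1  best=H1
  add 149.140.217.100/32 -> H0 at depth 32
  add 149.128.0.0/12 -> H1 at depth 12
  ? 149.128.12.169  path d0:H1→d1:-→d2:-→d3:-→d4:-→d5:-→d6:H0→d7:-→d8:-→d9:-→d10:-→d11:-→d12:H1  best=H1
  ? 149.140.217.96  path d0:H1→d1:-→d2:-→d3:-→d4:-→d5:-→d6:H0→d7:-→d8:-→d9:-→d10:-→d11:-→d12:H1→d13:-→d14:-→d15:-→d16:-→d17:-→d18:-→d19:-→d20:-→d21:-→d22:-→d23:-→d24:-→d25:-→d26:-→d27:-→d28:H2→d29:-  best=H2
  ? 225.28.24.148  path d0:H1→d1:-  best=H1
  del 149.128.0.0/12 (clear depth 12)
  add 180.192.0.0/12 -> H2 at depth 12
  add 149.140.217.0/24 -> H0 at depth 24
  del 149.140.217.96/28 (clear depth 28)
  del 180.192.0.0/12 (clear depth 12)
  del 149.140.217.0/24 (clear depth 24)
  ? 232.247.76.67  path d0:H1→d1:-  best=H1
  ? 149.140.217.100  path d0:H1→d1:-→d2:-→d3:-→d4:-→d5:-→d6:H0→d7:-→d8:-→d9:-→d10:-→d11:-→d12:-→d13:-→d14:-→d15:-→d16:-→d17:-→d18:-→d19:-→d20:-→d21:-→d22:-→d23:-→d24:-→d25:-→d26:-→d27:-→d28:-→d29:-→d30:-→d31:-→d32:H0  best=H0
  del 148.0.0.0/6 (clear depth 6)
  add 149.140.208.0/20 -> H1 at depth 20
  ? 149.140.217.100  path d0:H1→d1:-→d2:-→d3:-→d4:-→d5:-→d6:-→d7:-→d8:-→d9:-→d10:-→d11:-→d12:-→d13:-→d14:-→d15:-→d16:-→d17:-→d18:-→d19:-→d20:H1→d21:-→d22:-→d23:-→d24:-→d25:-→d26:-→d27:-→d28:-→d29:-→d30:-→d31:-→d32:H0  best=H0

== LOOKUPS ==
["H1","H1","H2","H1","H1","H0","H0"]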